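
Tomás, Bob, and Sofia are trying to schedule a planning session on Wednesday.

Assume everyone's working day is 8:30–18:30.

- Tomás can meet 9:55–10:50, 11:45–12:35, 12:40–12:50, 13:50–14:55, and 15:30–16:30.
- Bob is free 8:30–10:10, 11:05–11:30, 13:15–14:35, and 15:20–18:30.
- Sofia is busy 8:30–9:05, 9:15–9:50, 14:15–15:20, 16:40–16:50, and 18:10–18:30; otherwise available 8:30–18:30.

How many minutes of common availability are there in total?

100 minutes

Sofia free within 08:30–18:30: 09:05–09:15, 09:50–14:15, 15:20–16:40, 16:50–18:10.
Tomás ∩ Bob: 09:55–10:10, 13:50–14:35, 15:30–16:30.
Tomás ∩ Bob ∩ Sofia: 09:55–10:10, 13:50–14:15, 15:30–16:30.
Total common minutes: 15 + 25 + 60 = 100.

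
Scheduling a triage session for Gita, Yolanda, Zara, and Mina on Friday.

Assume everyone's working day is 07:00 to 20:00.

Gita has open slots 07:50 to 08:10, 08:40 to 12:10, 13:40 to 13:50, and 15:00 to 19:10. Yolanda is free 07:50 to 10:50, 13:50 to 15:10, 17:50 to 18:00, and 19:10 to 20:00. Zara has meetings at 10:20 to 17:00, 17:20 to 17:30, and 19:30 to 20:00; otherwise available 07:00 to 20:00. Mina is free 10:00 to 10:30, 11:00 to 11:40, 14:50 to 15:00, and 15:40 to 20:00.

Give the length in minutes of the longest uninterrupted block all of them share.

Zara free within 07:00–20:00: 07:00–10:20, 17:00–17:20, 17:30–19:30.
Gita ∩ Yolanda: 07:50–08:10, 08:40–10:50, 15:00–15:10, 17:50–18:00.
Gita ∩ Yolanda ∩ Zara: 07:50–08:10, 08:40–10:20, 17:50–18:00.
Gita ∩ Yolanda ∩ Zara ∩ Mina: 10:00–10:20, 17:50–18:00.
Common window lengths: 20, 10 min; longest is 20.

20 minutes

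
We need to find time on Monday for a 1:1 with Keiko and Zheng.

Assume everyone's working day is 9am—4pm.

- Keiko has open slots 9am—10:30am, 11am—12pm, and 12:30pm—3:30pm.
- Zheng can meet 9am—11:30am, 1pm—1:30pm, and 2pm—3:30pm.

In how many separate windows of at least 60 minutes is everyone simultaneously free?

Keiko ∩ Zheng: 09:00–10:30, 11:00–11:30, 13:00–13:30, 14:00–15:30.
Windows ≥ 60 min: 09:00–10:30, 14:00–15:30.
That's 2 windows.

2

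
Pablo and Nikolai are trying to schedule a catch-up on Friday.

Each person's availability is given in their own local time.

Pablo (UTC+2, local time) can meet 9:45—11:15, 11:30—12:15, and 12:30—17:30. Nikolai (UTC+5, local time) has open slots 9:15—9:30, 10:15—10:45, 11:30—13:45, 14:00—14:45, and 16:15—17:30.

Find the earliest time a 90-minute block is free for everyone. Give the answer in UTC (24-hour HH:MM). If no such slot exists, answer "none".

none

Pablo → UTC: 07:45–09:15, 09:30–10:15, 10:30–15:30.
Nikolai → UTC: 04:15–04:30, 05:15–05:45, 06:30–08:45, 09:00–09:45, 11:15–12:30.
Pablo ∩ Nikolai: 07:45–08:45, 09:00–09:15, 09:30–09:45, 11:15–12:30.
Windows ≥ 90 min: (none).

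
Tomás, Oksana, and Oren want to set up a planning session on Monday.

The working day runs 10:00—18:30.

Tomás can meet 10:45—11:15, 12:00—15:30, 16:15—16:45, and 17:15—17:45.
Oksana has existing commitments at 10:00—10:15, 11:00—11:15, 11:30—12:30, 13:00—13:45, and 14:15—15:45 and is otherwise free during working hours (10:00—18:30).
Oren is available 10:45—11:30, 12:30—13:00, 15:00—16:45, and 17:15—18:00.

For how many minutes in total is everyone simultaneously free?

Oksana free within 10:00–18:30: 10:15–11:00, 11:15–11:30, 12:30–13:00, 13:45–14:15, 15:45–18:30.
Tomás ∩ Oksana: 10:45–11:00, 12:30–13:00, 13:45–14:15, 16:15–16:45, 17:15–17:45.
Tomás ∩ Oksana ∩ Oren: 10:45–11:00, 12:30–13:00, 16:15–16:45, 17:15–17:45.
Total common minutes: 15 + 30 + 30 + 30 = 105.

105 minutes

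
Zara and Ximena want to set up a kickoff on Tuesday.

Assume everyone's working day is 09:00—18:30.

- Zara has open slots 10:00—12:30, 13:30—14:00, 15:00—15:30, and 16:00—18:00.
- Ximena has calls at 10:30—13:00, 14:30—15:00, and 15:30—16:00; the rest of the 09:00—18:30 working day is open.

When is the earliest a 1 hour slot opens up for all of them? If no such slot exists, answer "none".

Ximena free within 09:00–18:30: 09:00–10:30, 13:00–14:30, 15:00–15:30, 16:00–18:30.
Zara ∩ Ximena: 10:00–10:30, 13:30–14:00, 15:00–15:30, 16:00–18:00.
Windows ≥ 60 min: 16:00–18:00.
Earliest such window starts at 16:00.

16:00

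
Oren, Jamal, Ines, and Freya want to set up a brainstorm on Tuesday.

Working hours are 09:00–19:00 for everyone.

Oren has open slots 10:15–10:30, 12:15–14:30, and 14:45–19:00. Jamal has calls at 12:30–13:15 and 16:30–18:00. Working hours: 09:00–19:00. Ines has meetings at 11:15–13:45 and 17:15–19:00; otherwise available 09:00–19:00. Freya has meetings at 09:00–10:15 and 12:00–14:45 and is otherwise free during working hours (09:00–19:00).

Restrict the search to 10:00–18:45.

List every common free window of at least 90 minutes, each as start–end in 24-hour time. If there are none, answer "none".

14:45–16:30

Jamal free within 09:00–19:00: 09:00–12:30, 13:15–16:30, 18:00–19:00.
Ines free within 09:00–19:00: 09:00–11:15, 13:45–17:15.
Freya free within 09:00–19:00: 10:15–12:00, 14:45–19:00.
Oren ∩ Jamal: 10:15–10:30, 12:15–12:30, 13:15–14:30, 14:45–16:30, 18:00–19:00.
Oren ∩ Jamal ∩ Ines: 10:15–10:30, 13:45–14:30, 14:45–16:30.
Oren ∩ Jamal ∩ Ines ∩ Freya: 10:15–10:30, 14:45–16:30.
Restricted to 10:00–18:45: 10:15–10:30, 14:45–16:30.
Windows ≥ 90 min: 14:45–16:30.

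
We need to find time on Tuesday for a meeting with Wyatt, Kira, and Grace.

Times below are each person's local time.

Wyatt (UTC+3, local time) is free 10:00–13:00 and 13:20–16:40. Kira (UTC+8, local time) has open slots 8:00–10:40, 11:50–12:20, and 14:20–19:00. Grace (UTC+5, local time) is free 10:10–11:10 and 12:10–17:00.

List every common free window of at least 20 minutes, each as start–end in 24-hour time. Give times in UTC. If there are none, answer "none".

Wyatt → UTC: 07:00–10:00, 10:20–13:40.
Kira → UTC: 00:00–02:40, 03:50–04:20, 06:20–11:00.
Grace → UTC: 05:10–06:10, 07:10–12:00.
Wyatt ∩ Kira: 07:00–10:00, 10:20–11:00.
Wyatt ∩ Kira ∩ Grace: 07:10–10:00, 10:20–11:00.
Windows ≥ 20 min: 07:10–10:00, 10:20–11:00.

07:10–10:00, 10:20–11:00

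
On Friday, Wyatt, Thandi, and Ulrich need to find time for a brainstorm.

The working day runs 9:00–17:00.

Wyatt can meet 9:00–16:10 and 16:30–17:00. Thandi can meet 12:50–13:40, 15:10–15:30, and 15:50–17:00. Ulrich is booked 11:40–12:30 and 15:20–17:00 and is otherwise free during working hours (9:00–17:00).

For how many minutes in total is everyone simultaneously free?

60 minutes

Ulrich free within 09:00–17:00: 09:00–11:40, 12:30–15:20.
Wyatt ∩ Thandi: 12:50–13:40, 15:10–15:30, 15:50–16:10, 16:30–17:00.
Wyatt ∩ Thandi ∩ Ulrich: 12:50–13:40, 15:10–15:20.
Total common minutes: 50 + 10 = 60.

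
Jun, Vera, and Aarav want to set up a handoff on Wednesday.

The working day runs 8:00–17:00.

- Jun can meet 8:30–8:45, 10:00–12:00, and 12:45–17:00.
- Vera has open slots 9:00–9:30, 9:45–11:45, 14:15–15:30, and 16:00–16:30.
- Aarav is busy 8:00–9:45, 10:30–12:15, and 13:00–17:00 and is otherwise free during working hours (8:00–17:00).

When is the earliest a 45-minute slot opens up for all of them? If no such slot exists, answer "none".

none

Aarav free within 08:00–17:00: 09:45–10:30, 12:15–13:00.
Jun ∩ Vera: 10:00–11:45, 14:15–15:30, 16:00–16:30.
Jun ∩ Vera ∩ Aarav: 10:00–10:30.
Windows ≥ 45 min: (none).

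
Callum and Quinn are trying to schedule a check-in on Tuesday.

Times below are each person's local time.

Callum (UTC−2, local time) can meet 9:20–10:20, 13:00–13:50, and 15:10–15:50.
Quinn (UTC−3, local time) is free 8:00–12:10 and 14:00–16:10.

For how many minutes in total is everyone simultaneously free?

110 minutes

Callum → UTC: 11:20–12:20, 15:00–15:50, 17:10–17:50.
Quinn → UTC: 11:00–15:10, 17:00–19:10.
Callum ∩ Quinn: 11:20–12:20, 15:00–15:10, 17:10–17:50.
Total common minutes: 60 + 10 + 40 = 110.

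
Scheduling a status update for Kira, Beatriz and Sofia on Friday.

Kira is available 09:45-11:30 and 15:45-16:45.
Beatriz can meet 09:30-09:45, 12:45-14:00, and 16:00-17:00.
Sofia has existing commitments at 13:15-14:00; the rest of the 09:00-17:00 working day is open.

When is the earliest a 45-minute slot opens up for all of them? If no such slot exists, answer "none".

Sofia free within 09:00–17:00: 09:00–13:15, 14:00–17:00.
Kira ∩ Beatriz: 16:00–16:45.
Kira ∩ Beatriz ∩ Sofia: 16:00–16:45.
Windows ≥ 45 min: 16:00–16:45.
Earliest such window starts at 16:00.

16:00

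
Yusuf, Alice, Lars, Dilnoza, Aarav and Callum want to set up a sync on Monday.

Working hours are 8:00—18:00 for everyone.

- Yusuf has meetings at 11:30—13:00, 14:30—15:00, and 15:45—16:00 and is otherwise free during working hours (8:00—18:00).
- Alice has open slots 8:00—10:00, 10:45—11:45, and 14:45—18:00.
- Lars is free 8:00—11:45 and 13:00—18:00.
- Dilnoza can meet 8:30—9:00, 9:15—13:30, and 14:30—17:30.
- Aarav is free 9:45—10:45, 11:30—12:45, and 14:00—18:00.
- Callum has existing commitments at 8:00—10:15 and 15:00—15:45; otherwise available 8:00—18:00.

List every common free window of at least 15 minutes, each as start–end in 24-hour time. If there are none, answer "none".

Yusuf free within 08:00–18:00: 08:00–11:30, 13:00–14:30, 15:00–15:45, 16:00–18:00.
Callum free within 08:00–18:00: 10:15–15:00, 15:45–18:00.
Yusuf ∩ Alice: 08:00–10:00, 10:45–11:30, 15:00–15:45, 16:00–18:00.
Yusuf ∩ Alice ∩ Lars: 08:00–10:00, 10:45–11:30, 15:00–15:45, 16:00–18:00.
Yusuf ∩ Alice ∩ Lars ∩ Dilnoza: 08:30–09:00, 09:15–10:00, 10:45–11:30, 15:00–15:45, 16:00–17:30.
Yusuf ∩ Alice ∩ Lars ∩ Dilnoza ∩ Aarav: 09:45–10:00, 15:00–15:45, 16:00–17:30.
Yusuf ∩ Alice ∩ Lars ∩ Dilnoza ∩ Aarav ∩ Callum: 16:00–17:30.
Windows ≥ 15 min: 16:00–17:30.

16:00–17:30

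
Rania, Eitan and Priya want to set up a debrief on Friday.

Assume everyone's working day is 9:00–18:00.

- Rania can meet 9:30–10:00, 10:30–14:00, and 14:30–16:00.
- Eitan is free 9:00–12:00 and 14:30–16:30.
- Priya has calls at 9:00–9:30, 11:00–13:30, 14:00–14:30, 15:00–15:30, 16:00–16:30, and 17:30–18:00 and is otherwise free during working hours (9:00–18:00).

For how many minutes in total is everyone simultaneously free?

120 minutes

Priya free within 09:00–18:00: 09:30–11:00, 13:30–14:00, 14:30–15:00, 15:30–16:00, 16:30–17:30.
Rania ∩ Eitan: 09:30–10:00, 10:30–12:00, 14:30–16:00.
Rania ∩ Eitan ∩ Priya: 09:30–10:00, 10:30–11:00, 14:30–15:00, 15:30–16:00.
Total common minutes: 30 + 30 + 30 + 30 = 120.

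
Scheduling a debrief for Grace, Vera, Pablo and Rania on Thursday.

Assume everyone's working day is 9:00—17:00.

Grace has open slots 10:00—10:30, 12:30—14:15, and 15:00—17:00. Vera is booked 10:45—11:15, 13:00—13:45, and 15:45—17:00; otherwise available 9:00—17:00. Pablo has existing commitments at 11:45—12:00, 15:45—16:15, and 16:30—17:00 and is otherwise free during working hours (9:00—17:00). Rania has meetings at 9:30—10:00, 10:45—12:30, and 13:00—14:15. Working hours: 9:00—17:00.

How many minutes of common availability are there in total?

105 minutes

Vera free within 09:00–17:00: 09:00–10:45, 11:15–13:00, 13:45–15:45.
Pablo free within 09:00–17:00: 09:00–11:45, 12:00–15:45, 16:15–16:30.
Rania free within 09:00–17:00: 09:00–09:30, 10:00–10:45, 12:30–13:00, 14:15–17:00.
Grace ∩ Vera: 10:00–10:30, 12:30–13:00, 13:45–14:15, 15:00–15:45.
Grace ∩ Vera ∩ Pablo: 10:00–10:30, 12:30–13:00, 13:45–14:15, 15:00–15:45.
Grace ∩ Vera ∩ Pablo ∩ Rania: 10:00–10:30, 12:30–13:00, 15:00–15:45.
Total common minutes: 30 + 30 + 45 = 105.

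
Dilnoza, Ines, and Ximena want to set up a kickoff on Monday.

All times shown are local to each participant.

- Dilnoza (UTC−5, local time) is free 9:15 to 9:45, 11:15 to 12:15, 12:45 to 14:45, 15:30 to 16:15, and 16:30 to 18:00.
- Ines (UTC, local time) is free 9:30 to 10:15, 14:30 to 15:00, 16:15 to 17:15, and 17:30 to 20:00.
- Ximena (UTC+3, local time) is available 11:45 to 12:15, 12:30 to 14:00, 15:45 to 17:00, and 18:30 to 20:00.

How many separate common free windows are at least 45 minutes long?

1

Dilnoza → UTC: 14:15–14:45, 16:15–17:15, 17:45–19:45, 20:30–21:15, 21:30–23:00.
Ines → UTC: 09:30–10:15, 14:30–15:00, 16:15–17:15, 17:30–20:00.
Ximena → UTC: 08:45–09:15, 09:30–11:00, 12:45–14:00, 15:30–17:00.
Dilnoza ∩ Ines: 14:30–14:45, 16:15–17:15, 17:45–19:45.
Dilnoza ∩ Ines ∩ Ximena: 16:15–17:00.
Windows ≥ 45 min: 16:15–17:00.
That's 1 window.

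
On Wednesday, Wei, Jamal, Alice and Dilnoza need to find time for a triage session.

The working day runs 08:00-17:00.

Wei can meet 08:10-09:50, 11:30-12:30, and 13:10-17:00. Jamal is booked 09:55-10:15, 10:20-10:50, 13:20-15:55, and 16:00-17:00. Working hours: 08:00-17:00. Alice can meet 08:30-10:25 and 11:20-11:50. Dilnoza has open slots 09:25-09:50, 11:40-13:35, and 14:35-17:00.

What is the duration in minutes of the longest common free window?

25 minutes

Jamal free within 08:00–17:00: 08:00–09:55, 10:15–10:20, 10:50–13:20, 15:55–16:00.
Wei ∩ Jamal: 08:10–09:50, 11:30–12:30, 13:10–13:20, 15:55–16:00.
Wei ∩ Jamal ∩ Alice: 08:30–09:50, 11:30–11:50.
Wei ∩ Jamal ∩ Alice ∩ Dilnoza: 09:25–09:50, 11:40–11:50.
Common window lengths: 25, 10 min; longest is 25.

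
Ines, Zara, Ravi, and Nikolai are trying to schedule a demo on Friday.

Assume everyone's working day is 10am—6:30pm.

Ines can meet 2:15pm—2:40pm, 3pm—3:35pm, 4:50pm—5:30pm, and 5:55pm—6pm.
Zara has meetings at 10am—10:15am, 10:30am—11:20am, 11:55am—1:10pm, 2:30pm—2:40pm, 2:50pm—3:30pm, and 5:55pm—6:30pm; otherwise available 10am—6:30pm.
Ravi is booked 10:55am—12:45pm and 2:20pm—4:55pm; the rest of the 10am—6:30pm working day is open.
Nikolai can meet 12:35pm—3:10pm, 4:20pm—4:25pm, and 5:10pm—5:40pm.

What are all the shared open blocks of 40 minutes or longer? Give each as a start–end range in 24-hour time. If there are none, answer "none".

Zara free within 10:00–18:30: 10:15–10:30, 11:20–11:55, 13:10–14:30, 14:40–14:50, 15:30–17:55.
Ravi free within 10:00–18:30: 10:00–10:55, 12:45–14:20, 16:55–18:30.
Ines ∩ Zara: 14:15–14:30, 15:30–15:35, 16:50–17:30.
Ines ∩ Zara ∩ Ravi: 14:15–14:20, 16:55–17:30.
Ines ∩ Zara ∩ Ravi ∩ Nikolai: 14:15–14:20, 17:10–17:30.
Windows ≥ 40 min: (none).

none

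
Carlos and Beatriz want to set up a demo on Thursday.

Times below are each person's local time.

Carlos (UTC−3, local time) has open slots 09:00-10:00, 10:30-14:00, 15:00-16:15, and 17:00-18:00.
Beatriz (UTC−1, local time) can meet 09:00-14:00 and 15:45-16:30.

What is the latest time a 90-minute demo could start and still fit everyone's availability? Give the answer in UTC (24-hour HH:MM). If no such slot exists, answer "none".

Carlos → UTC: 12:00–13:00, 13:30–17:00, 18:00–19:15, 20:00–21:00.
Beatriz → UTC: 10:00–15:00, 16:45–17:30.
Carlos ∩ Beatriz: 12:00–13:00, 13:30–15:00, 16:45–17:00.
Windows ≥ 90 min: 13:30–15:00.
Latest start in the last window 13:30–15:00 is 15:00 − 90 min = 13:30.

13:30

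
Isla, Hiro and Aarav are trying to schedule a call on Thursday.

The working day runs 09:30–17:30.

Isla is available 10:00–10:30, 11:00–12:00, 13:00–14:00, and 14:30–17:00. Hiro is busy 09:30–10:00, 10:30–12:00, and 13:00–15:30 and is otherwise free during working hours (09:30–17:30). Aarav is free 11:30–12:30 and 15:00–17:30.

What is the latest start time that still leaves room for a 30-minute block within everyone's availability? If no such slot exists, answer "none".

Hiro free within 09:30–17:30: 10:00–10:30, 12:00–13:00, 15:30–17:30.
Isla ∩ Hiro: 10:00–10:30, 15:30–17:00.
Isla ∩ Hiro ∩ Aarav: 15:30–17:00.
Windows ≥ 30 min: 15:30–17:00.
Latest start in the last window 15:30–17:00 is 17:00 − 30 min = 16:30.

16:30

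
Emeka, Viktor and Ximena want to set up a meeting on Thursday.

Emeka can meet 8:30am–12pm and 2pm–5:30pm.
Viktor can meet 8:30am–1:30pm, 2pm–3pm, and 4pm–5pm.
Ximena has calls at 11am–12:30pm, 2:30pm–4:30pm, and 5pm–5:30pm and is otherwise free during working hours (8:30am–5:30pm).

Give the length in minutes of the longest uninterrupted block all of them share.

Ximena free within 08:30–17:30: 08:30–11:00, 12:30–14:30, 16:30–17:00.
Emeka ∩ Viktor: 08:30–12:00, 14:00–15:00, 16:00–17:00.
Emeka ∩ Viktor ∩ Ximena: 08:30–11:00, 14:00–14:30, 16:30–17:00.
Common window lengths: 150, 30, 30 min; longest is 150.

150 minutes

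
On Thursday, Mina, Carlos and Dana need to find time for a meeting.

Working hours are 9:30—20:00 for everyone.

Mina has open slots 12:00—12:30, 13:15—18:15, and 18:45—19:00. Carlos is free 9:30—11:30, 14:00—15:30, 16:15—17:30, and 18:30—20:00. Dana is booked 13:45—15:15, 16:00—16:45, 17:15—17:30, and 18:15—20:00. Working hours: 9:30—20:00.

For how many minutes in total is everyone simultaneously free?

45 minutes

Dana free within 09:30–20:00: 09:30–13:45, 15:15–16:00, 16:45–17:15, 17:30–18:15.
Mina ∩ Carlos: 14:00–15:30, 16:15–17:30, 18:45–19:00.
Mina ∩ Carlos ∩ Dana: 15:15–15:30, 16:45–17:15.
Total common minutes: 15 + 30 = 45.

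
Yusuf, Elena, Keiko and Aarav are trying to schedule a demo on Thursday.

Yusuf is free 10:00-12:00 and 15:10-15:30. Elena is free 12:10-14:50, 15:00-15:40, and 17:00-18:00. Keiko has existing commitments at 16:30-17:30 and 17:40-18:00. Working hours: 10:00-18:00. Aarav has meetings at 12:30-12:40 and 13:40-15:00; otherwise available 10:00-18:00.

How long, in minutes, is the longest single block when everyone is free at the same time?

Keiko free within 10:00–18:00: 10:00–16:30, 17:30–17:40.
Aarav free within 10:00–18:00: 10:00–12:30, 12:40–13:40, 15:00–18:00.
Yusuf ∩ Elena: 15:10–15:30.
Yusuf ∩ Elena ∩ Keiko: 15:10–15:30.
Yusuf ∩ Elena ∩ Keiko ∩ Aarav: 15:10–15:30.
Single common window of 20 minutes.

20 minutes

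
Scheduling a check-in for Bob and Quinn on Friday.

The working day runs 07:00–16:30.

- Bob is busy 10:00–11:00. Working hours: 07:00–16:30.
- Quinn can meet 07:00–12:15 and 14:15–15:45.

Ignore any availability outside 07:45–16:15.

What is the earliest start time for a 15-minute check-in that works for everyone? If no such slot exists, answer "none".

07:45

Bob free within 07:00–16:30: 07:00–10:00, 11:00–16:30.
Bob ∩ Quinn: 07:00–10:00, 11:00–12:15, 14:15–15:45.
Restricted to 07:45–16:15: 07:45–10:00, 11:00–12:15, 14:15–15:45.
Windows ≥ 15 min: 07:45–10:00, 11:00–12:15, 14:15–15:45.
Earliest such window starts at 07:45.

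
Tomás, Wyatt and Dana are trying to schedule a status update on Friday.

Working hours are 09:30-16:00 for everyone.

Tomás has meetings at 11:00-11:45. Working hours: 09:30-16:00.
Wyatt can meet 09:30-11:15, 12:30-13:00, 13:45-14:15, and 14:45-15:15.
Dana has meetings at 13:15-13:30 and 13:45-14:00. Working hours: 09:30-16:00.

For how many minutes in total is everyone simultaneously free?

Tomás free within 09:30–16:00: 09:30–11:00, 11:45–16:00.
Dana free within 09:30–16:00: 09:30–13:15, 13:30–13:45, 14:00–16:00.
Tomás ∩ Wyatt: 09:30–11:00, 12:30–13:00, 13:45–14:15, 14:45–15:15.
Tomás ∩ Wyatt ∩ Dana: 09:30–11:00, 12:30–13:00, 14:00–14:15, 14:45–15:15.
Total common minutes: 90 + 30 + 15 + 30 = 165.

165 minutes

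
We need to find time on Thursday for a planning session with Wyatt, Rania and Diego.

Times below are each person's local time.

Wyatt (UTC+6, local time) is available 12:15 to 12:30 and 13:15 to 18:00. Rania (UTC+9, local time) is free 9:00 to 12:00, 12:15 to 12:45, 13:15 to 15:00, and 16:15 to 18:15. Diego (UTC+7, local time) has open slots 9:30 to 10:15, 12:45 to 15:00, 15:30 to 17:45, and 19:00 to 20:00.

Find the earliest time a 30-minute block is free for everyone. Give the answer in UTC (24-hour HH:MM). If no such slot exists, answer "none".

07:15

Wyatt → UTC: 06:15–06:30, 07:15–12:00.
Rania → UTC: 00:00–03:00, 03:15–03:45, 04:15–06:00, 07:15–09:15.
Diego → UTC: 02:30–03:15, 05:45–08:00, 08:30–10:45, 12:00–13:00.
Wyatt ∩ Rania: 07:15–09:15.
Wyatt ∩ Rania ∩ Diego: 07:15–08:00, 08:30–09:15.
Windows ≥ 30 min: 07:15–08:00, 08:30–09:15.
Earliest such window starts at 07:15.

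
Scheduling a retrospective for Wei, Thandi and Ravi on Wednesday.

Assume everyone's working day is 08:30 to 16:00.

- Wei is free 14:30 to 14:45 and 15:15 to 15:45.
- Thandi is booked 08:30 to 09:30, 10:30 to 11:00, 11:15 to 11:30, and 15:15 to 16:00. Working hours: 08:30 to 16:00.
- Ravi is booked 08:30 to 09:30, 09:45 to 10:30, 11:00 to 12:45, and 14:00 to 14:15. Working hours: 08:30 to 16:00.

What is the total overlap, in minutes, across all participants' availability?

15 minutes

Thandi free within 08:30–16:00: 09:30–10:30, 11:00–11:15, 11:30–15:15.
Ravi free within 08:30–16:00: 09:30–09:45, 10:30–11:00, 12:45–14:00, 14:15–16:00.
Wei ∩ Thandi: 14:30–14:45.
Wei ∩ Thandi ∩ Ravi: 14:30–14:45.
Total common minutes: 15.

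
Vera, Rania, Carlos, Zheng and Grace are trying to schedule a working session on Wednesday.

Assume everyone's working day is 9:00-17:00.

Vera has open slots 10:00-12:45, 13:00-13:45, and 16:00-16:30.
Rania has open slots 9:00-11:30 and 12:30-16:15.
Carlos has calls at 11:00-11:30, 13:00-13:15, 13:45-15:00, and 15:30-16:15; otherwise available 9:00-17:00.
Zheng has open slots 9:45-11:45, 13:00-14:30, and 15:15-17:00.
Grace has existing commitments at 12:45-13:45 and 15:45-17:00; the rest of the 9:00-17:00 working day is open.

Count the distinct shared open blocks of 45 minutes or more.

Carlos free within 09:00–17:00: 09:00–11:00, 11:30–13:00, 13:15–13:45, 15:00–15:30, 16:15–17:00.
Grace free within 09:00–17:00: 09:00–12:45, 13:45–15:45.
Vera ∩ Rania: 10:00–11:30, 12:30–12:45, 13:00–13:45, 16:00–16:15.
Vera ∩ Rania ∩ Carlos: 10:00–11:00, 12:30–12:45, 13:15–13:45.
Vera ∩ Rania ∩ Carlos ∩ Zheng: 10:00–11:00, 13:15–13:45.
Vera ∩ Rania ∩ Carlos ∩ Zheng ∩ Grace: 10:00–11:00.
Windows ≥ 45 min: 10:00–11:00.
That's 1 window.

1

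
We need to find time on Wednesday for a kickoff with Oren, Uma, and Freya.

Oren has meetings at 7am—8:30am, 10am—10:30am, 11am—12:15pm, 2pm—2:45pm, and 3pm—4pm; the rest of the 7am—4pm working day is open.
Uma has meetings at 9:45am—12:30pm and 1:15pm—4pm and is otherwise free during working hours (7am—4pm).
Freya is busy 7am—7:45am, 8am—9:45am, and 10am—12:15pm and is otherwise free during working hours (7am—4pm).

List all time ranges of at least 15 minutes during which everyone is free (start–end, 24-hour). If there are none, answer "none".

Oren free within 07:00–16:00: 08:30–10:00, 10:30–11:00, 12:15–14:00, 14:45–15:00.
Uma free within 07:00–16:00: 07:00–09:45, 12:30–13:15.
Freya free within 07:00–16:00: 07:45–08:00, 09:45–10:00, 12:15–16:00.
Oren ∩ Uma: 08:30–09:45, 12:30–13:15.
Oren ∩ Uma ∩ Freya: 12:30–13:15.
Windows ≥ 15 min: 12:30–13:15.

12:30–13:15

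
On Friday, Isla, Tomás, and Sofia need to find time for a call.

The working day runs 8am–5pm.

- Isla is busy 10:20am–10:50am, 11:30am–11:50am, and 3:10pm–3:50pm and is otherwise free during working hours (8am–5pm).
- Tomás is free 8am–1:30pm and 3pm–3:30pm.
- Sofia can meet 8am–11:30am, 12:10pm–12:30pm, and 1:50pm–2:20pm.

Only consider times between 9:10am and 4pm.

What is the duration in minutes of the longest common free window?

70 minutes

Isla free within 08:00–17:00: 08:00–10:20, 10:50–11:30, 11:50–15:10, 15:50–17:00.
Isla ∩ Tomás: 08:00–10:20, 10:50–11:30, 11:50–13:30, 15:00–15:10.
Isla ∩ Tomás ∩ Sofia: 08:00–10:20, 10:50–11:30, 12:10–12:30.
Restricted to 09:10–16:00: 09:10–10:20, 10:50–11:30, 12:10–12:30.
Common window lengths: 70, 40, 20 min; longest is 70.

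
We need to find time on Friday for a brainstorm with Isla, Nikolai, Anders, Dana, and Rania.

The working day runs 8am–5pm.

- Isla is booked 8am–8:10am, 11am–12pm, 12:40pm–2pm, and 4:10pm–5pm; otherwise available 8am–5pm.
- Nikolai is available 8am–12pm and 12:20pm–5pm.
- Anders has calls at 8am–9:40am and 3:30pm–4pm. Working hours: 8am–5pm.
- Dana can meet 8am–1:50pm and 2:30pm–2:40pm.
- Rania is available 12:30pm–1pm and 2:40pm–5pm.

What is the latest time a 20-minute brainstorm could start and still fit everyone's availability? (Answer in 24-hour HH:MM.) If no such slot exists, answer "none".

Isla free within 08:00–17:00: 08:10–11:00, 12:00–12:40, 14:00–16:10.
Anders free within 08:00–17:00: 09:40–15:30, 16:00–17:00.
Isla ∩ Nikolai: 08:10–11:00, 12:20–12:40, 14:00–16:10.
Isla ∩ Nikolai ∩ Anders: 09:40–11:00, 12:20–12:40, 14:00–15:30, 16:00–16:10.
Isla ∩ Nikolai ∩ Anders ∩ Dana: 09:40–11:00, 12:20–12:40, 14:30–14:40.
Isla ∩ Nikolai ∩ Anders ∩ Dana ∩ Rania: 12:30–12:40.
Windows ≥ 20 min: (none).

none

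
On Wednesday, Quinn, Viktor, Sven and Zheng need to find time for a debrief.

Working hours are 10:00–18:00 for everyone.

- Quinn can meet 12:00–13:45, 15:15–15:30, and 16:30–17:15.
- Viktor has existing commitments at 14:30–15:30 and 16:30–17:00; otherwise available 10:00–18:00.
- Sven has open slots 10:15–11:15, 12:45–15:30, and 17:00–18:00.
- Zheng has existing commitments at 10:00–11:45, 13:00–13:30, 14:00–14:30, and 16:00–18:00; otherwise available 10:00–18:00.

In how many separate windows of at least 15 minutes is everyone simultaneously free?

Viktor free within 10:00–18:00: 10:00–14:30, 15:30–16:30, 17:00–18:00.
Zheng free within 10:00–18:00: 11:45–13:00, 13:30–14:00, 14:30–16:00.
Quinn ∩ Viktor: 12:00–13:45, 17:00–17:15.
Quinn ∩ Viktor ∩ Sven: 12:45–13:45, 17:00–17:15.
Quinn ∩ Viktor ∩ Sven ∩ Zheng: 12:45–13:00, 13:30–13:45.
Windows ≥ 15 min: 12:45–13:00, 13:30–13:45.
That's 2 windows.

2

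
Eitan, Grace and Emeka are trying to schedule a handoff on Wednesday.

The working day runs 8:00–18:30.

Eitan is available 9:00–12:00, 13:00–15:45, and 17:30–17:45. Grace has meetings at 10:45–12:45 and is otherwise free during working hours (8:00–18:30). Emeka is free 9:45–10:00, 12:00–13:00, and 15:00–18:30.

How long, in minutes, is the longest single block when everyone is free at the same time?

45 minutes

Grace free within 08:00–18:30: 08:00–10:45, 12:45–18:30.
Eitan ∩ Grace: 09:00–10:45, 13:00–15:45, 17:30–17:45.
Eitan ∩ Grace ∩ Emeka: 09:45–10:00, 15:00–15:45, 17:30–17:45.
Common window lengths: 15, 45, 15 min; longest is 45.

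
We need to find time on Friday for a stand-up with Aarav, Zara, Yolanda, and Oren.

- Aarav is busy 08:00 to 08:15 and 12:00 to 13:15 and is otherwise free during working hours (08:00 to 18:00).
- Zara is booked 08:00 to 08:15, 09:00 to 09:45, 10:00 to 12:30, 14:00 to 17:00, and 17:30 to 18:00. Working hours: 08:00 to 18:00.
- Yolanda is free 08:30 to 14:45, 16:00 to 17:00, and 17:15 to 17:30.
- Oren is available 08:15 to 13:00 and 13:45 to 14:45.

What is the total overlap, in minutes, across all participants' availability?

Aarav free within 08:00–18:00: 08:15–12:00, 13:15–18:00.
Zara free within 08:00–18:00: 08:15–09:00, 09:45–10:00, 12:30–14:00, 17:00–17:30.
Aarav ∩ Zara: 08:15–09:00, 09:45–10:00, 13:15–14:00, 17:00–17:30.
Aarav ∩ Zara ∩ Yolanda: 08:30–09:00, 09:45–10:00, 13:15–14:00, 17:15–17:30.
Aarav ∩ Zara ∩ Yolanda ∩ Oren: 08:30–09:00, 09:45–10:00, 13:45–14:00.
Total common minutes: 30 + 15 + 15 = 60.

60 minutes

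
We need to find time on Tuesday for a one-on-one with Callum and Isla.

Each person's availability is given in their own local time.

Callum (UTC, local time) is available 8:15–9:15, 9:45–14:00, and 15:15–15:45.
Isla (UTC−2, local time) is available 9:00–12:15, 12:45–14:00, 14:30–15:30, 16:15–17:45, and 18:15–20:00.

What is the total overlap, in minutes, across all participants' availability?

Callum → UTC: 08:15–09:15, 09:45–14:00, 15:15–15:45.
Isla → UTC: 11:00–14:15, 14:45–16:00, 16:30–17:30, 18:15–19:45, 20:15–22:00.
Callum ∩ Isla: 11:00–14:00, 15:15–15:45.
Total common minutes: 180 + 30 = 210.

210 minutes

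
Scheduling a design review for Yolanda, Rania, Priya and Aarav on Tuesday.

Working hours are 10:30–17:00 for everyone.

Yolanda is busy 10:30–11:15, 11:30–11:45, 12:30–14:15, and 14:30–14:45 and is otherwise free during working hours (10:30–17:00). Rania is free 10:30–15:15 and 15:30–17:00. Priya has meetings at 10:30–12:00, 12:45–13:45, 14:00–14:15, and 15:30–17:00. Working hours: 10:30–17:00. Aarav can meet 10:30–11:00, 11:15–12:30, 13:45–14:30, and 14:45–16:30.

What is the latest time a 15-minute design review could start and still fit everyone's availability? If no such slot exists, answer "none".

15:00

Yolanda free within 10:30–17:00: 11:15–11:30, 11:45–12:30, 14:15–14:30, 14:45–17:00.
Priya free within 10:30–17:00: 12:00–12:45, 13:45–14:00, 14:15–15:30.
Yolanda ∩ Rania: 11:15–11:30, 11:45–12:30, 14:15–14:30, 14:45–15:15, 15:30–17:00.
Yolanda ∩ Rania ∩ Priya: 12:00–12:30, 14:15–14:30, 14:45–15:15.
Yolanda ∩ Rania ∩ Priya ∩ Aarav: 12:00–12:30, 14:15–14:30, 14:45–15:15.
Windows ≥ 15 min: 12:00–12:30, 14:15–14:30, 14:45–15:15.
Latest start in the last window 14:45–15:15 is 15:15 − 15 min = 15:00.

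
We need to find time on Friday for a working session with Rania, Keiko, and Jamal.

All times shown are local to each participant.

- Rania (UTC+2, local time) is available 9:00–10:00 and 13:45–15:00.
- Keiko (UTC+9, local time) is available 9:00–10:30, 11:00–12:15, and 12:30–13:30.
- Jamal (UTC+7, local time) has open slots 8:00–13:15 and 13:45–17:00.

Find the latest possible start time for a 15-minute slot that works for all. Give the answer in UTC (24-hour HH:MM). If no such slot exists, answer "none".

Rania → UTC: 07:00–08:00, 11:45–13:00.
Keiko → UTC: 00:00–01:30, 02:00–03:15, 03:30–04:30.
Jamal → UTC: 01:00–06:15, 06:45–10:00.
Rania ∩ Keiko: (none).
Rania ∩ Keiko ∩ Jamal: (none).
Windows ≥ 15 min: (none).

none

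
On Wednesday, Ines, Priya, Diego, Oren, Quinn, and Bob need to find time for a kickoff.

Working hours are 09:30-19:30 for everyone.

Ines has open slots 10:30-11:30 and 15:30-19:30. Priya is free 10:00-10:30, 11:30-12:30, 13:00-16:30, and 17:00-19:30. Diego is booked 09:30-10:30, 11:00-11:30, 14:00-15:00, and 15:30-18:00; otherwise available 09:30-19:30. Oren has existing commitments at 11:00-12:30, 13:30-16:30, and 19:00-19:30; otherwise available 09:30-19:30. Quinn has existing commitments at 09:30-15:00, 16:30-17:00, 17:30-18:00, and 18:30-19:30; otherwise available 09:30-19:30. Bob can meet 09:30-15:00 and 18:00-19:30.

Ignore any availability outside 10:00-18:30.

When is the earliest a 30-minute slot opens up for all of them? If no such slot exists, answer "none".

Diego free within 09:30–19:30: 10:30–11:00, 11:30–14:00, 15:00–15:30, 18:00–19:30.
Oren free within 09:30–19:30: 09:30–11:00, 12:30–13:30, 16:30–19:00.
Quinn free within 09:30–19:30: 15:00–16:30, 17:00–17:30, 18:00–18:30.
Ines ∩ Priya: 15:30–16:30, 17:00–19:30.
Ines ∩ Priya ∩ Diego: 18:00–19:30.
Ines ∩ Priya ∩ Diego ∩ Oren: 18:00–19:00.
Ines ∩ Priya ∩ Diego ∩ Oren ∩ Quinn: 18:00–18:30.
Ines ∩ Priya ∩ Diego ∩ Oren ∩ Quinn ∩ Bob: 18:00–18:30.
Restricted to 10:00–18:30: 18:00–18:30.
Windows ≥ 30 min: 18:00–18:30.
Earliest such window starts at 18:00.

18:00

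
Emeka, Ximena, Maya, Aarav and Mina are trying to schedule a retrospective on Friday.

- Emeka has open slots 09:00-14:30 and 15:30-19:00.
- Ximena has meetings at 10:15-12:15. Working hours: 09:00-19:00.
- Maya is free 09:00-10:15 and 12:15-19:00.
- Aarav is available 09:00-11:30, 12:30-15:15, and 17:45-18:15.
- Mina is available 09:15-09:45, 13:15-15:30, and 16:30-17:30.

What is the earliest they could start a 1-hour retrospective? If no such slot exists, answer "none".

13:15

Ximena free within 09:00–19:00: 09:00–10:15, 12:15–19:00.
Emeka ∩ Ximena: 09:00–10:15, 12:15–14:30, 15:30–19:00.
Emeka ∩ Ximena ∩ Maya: 09:00–10:15, 12:15–14:30, 15:30–19:00.
Emeka ∩ Ximena ∩ Maya ∩ Aarav: 09:00–10:15, 12:30–14:30, 17:45–18:15.
Emeka ∩ Ximena ∩ Maya ∩ Aarav ∩ Mina: 09:15–09:45, 13:15–14:30.
Windows ≥ 60 min: 13:15–14:30.
Earliest such window starts at 13:15.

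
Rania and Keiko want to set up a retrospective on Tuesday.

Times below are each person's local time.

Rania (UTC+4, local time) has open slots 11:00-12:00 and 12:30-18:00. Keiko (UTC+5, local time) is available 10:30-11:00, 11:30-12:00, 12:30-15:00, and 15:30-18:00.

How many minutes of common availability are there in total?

270 minutes

Rania → UTC: 07:00–08:00, 08:30–14:00.
Keiko → UTC: 05:30–06:00, 06:30–07:00, 07:30–10:00, 10:30–13:00.
Rania ∩ Keiko: 07:30–08:00, 08:30–10:00, 10:30–13:00.
Total common minutes: 30 + 90 + 150 = 270.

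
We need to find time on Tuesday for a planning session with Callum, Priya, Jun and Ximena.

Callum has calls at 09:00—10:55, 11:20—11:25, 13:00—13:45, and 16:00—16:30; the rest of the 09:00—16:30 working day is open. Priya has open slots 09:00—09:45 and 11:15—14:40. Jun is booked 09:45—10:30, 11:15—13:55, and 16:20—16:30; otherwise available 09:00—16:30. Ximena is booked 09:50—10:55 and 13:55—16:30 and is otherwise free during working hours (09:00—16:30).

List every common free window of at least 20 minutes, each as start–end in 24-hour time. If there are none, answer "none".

none

Callum free within 09:00–16:30: 10:55–11:20, 11:25–13:00, 13:45–16:00.
Jun free within 09:00–16:30: 09:00–09:45, 10:30–11:15, 13:55–16:20.
Ximena free within 09:00–16:30: 09:00–09:50, 10:55–13:55.
Callum ∩ Priya: 11:15–11:20, 11:25–13:00, 13:45–14:40.
Callum ∩ Priya ∩ Jun: 13:55–14:40.
Callum ∩ Priya ∩ Jun ∩ Ximena: (none).
Windows ≥ 20 min: (none).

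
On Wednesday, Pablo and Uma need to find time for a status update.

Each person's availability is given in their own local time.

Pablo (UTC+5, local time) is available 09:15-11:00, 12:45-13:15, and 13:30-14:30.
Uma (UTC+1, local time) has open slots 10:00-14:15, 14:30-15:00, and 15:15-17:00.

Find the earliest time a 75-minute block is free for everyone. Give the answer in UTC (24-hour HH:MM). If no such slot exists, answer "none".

Pablo → UTC: 04:15–06:00, 07:45–08:15, 08:30–09:30.
Uma → UTC: 09:00–13:15, 13:30–14:00, 14:15–16:00.
Pablo ∩ Uma: 09:00–09:30.
Windows ≥ 75 min: (none).

none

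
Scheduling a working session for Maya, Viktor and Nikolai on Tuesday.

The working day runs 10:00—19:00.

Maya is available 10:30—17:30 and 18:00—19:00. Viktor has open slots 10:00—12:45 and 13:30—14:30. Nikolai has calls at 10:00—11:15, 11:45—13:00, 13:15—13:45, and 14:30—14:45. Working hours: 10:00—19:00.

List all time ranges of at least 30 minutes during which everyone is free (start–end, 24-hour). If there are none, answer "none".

Nikolai free within 10:00–19:00: 11:15–11:45, 13:00–13:15, 13:45–14:30, 14:45–19:00.
Maya ∩ Viktor: 10:30–12:45, 13:30–14:30.
Maya ∩ Viktor ∩ Nikolai: 11:15–11:45, 13:45–14:30.
Windows ≥ 30 min: 11:15–11:45, 13:45–14:30.

11:15–11:45, 13:45–14:30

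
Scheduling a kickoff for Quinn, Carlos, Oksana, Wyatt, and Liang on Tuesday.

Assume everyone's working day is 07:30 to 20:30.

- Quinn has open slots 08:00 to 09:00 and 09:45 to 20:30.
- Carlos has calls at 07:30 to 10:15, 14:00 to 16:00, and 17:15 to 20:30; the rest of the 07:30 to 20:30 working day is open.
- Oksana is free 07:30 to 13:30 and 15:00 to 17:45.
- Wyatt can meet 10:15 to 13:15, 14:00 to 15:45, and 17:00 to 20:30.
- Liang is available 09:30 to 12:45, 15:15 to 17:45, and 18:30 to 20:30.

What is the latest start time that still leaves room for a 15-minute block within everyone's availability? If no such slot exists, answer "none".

17:00

Carlos free within 07:30–20:30: 10:15–14:00, 16:00–17:15.
Quinn ∩ Carlos: 10:15–14:00, 16:00–17:15.
Quinn ∩ Carlos ∩ Oksana: 10:15–13:30, 16:00–17:15.
Quinn ∩ Carlos ∩ Oksana ∩ Wyatt: 10:15–13:15, 17:00–17:15.
Quinn ∩ Carlos ∩ Oksana ∩ Wyatt ∩ Liang: 10:15–12:45, 17:00–17:15.
Windows ≥ 15 min: 10:15–12:45, 17:00–17:15.
Latest start in the last window 17:00–17:15 is 17:15 − 15 min = 17:00.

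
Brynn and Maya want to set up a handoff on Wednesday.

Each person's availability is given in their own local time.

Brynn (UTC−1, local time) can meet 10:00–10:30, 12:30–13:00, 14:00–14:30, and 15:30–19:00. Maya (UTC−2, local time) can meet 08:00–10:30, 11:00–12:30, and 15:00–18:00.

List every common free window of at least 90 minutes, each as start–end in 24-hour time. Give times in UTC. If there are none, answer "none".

17:00–20:00

Brynn → UTC: 11:00–11:30, 13:30–14:00, 15:00–15:30, 16:30–20:00.
Maya → UTC: 10:00–12:30, 13:00–14:30, 17:00–20:00.
Brynn ∩ Maya: 11:00–11:30, 13:30–14:00, 17:00–20:00.
Windows ≥ 90 min: 17:00–20:00.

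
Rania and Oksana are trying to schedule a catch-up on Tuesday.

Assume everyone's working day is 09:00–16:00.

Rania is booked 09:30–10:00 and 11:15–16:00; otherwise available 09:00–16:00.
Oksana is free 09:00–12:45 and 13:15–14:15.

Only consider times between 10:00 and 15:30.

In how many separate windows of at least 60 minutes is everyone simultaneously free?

Rania free within 09:00–16:00: 09:00–09:30, 10:00–11:15.
Rania ∩ Oksana: 09:00–09:30, 10:00–11:15.
Restricted to 10:00–15:30: 10:00–11:15.
Windows ≥ 60 min: 10:00–11:15.
That's 1 window.

1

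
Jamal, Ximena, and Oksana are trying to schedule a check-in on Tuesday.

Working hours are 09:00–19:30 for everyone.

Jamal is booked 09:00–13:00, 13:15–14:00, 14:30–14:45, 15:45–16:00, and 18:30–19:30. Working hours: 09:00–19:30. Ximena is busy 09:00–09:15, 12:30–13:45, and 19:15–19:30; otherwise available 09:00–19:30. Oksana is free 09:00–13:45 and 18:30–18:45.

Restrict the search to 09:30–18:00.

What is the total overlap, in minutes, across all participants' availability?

Jamal free within 09:00–19:30: 13:00–13:15, 14:00–14:30, 14:45–15:45, 16:00–18:30.
Ximena free within 09:00–19:30: 09:15–12:30, 13:45–19:15.
Jamal ∩ Ximena: 14:00–14:30, 14:45–15:45, 16:00–18:30.
Jamal ∩ Ximena ∩ Oksana: (none).
Restricted to 09:30–18:00: (none).
Total common minutes: 0.

0 minutes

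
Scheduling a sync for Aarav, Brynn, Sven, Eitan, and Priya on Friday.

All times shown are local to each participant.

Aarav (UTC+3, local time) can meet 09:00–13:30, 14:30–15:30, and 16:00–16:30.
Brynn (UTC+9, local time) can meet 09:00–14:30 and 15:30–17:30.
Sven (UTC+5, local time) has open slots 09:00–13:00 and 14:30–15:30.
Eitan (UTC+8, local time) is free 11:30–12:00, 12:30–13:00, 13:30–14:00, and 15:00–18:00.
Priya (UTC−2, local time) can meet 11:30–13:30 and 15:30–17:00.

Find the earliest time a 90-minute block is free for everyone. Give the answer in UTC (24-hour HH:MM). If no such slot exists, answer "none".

none

Aarav → UTC: 06:00–10:30, 11:30–12:30, 13:00–13:30.
Brynn → UTC: 00:00–05:30, 06:30–08:30.
Sven → UTC: 04:00–08:00, 09:30–10:30.
Eitan → UTC: 03:30–04:00, 04:30–05:00, 05:30–06:00, 07:00–10:00.
Priya → UTC: 13:30–15:30, 17:30–19:00.
Aarav ∩ Brynn: 06:30–08:30.
Aarav ∩ Brynn ∩ Sven: 06:30–08:00.
Aarav ∩ Brynn ∩ Sven ∩ Eitan: 07:00–08:00.
Aarav ∩ Brynn ∩ Sven ∩ Eitan ∩ Priya: (none).
Windows ≥ 90 min: (none).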